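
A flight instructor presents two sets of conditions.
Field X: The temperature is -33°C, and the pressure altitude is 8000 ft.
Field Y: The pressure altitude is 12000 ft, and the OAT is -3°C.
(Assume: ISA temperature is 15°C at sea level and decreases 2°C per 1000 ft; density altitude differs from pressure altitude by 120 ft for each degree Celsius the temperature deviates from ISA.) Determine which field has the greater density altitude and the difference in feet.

Field Y by 8560 ft

Field X: ISA temp = -1°C, deviation -32°C, DA = 8000 + 120 × (-32) = 4160 ft.
Field Y: ISA temp = -9°C, deviation +6°C, DA = 12000 + 120 × 6 = 12720 ft.
Field Y is higher by 12720 − 4160 = 8560 ft.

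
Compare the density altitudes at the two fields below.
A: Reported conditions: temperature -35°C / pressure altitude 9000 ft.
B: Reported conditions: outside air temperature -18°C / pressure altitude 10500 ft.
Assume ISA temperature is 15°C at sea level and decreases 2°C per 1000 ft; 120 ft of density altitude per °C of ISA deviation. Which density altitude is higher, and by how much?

A: ISA temp = -3°C, deviation -32°C, DA = 9000 + 120 × (-32) = 5160 ft.
B: ISA temp = -6°C, deviation -12°C, DA = 10500 + 120 × (-12) = 9060 ft.
B is higher by 9060 − 5160 = 3900 ft.

B by 3900 ft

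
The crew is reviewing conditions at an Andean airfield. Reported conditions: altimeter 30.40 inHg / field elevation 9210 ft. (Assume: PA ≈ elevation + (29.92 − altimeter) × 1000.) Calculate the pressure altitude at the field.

8730 ft

Pressure correction = (29.92 − 30.40) × 1000 = -480 ft.
Pressure altitude = 9210 + (-480) = 8730 ft.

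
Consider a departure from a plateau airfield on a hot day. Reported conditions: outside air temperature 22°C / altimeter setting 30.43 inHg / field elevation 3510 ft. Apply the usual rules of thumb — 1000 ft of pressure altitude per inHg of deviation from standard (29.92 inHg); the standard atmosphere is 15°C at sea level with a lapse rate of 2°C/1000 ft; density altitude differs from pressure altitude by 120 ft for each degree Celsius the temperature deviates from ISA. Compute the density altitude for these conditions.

Pressure altitude = 3510 + (29.92 − 30.43) × 1000 = 3510 + (-510) = 3000 ft.
ISA temperature at 3000 ft = 15 − 2 × (3000/1000) = 9°C.
ISA deviation = 22 − 9 = +13°C.
Density altitude = 3000 + 120 × (13) = 4560 ft.

4560 ft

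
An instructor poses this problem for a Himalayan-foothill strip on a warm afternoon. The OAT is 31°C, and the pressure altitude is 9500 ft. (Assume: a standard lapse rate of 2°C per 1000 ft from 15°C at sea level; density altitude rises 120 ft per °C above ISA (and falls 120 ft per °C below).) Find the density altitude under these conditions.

13700 ft

ISA temperature at 9500 ft = 15 − 2 × (9500/1000) = -4°C.
ISA deviation = 31 − (-4) = +35°C.
Density altitude = 9500 + 120 × (35) = 9500 + (+4200) = 13700 ft.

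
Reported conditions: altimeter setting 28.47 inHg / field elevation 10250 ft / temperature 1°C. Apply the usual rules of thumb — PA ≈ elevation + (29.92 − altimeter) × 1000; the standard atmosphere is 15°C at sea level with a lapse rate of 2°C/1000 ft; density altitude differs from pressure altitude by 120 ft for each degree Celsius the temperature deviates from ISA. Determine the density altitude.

Pressure altitude = 10250 + (29.92 − 28.47) × 1000 = 10250 + (+1450) = 11700 ft.
ISA temperature at 11700 ft = 15 − 2 × (11700/1000) = -8.4°C.
ISA deviation = 1 − (-8.4) = +9.4°C.
Density altitude = 11700 + 120 × (9.4) = 12828 ft.

12828 ft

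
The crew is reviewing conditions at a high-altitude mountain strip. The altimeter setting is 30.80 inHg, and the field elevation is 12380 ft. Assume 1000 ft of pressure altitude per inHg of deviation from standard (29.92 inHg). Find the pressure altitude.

11500 ft

Pressure correction = (29.92 − 30.80) × 1000 = -880 ft.
Pressure altitude = 12380 + (-880) = 11500 ft.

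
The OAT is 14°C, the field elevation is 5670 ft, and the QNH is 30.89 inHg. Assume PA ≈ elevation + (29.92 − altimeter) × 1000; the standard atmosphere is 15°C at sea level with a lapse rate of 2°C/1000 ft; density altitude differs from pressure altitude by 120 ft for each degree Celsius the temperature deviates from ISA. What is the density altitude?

5708 ft

Pressure altitude = 5670 + (29.92 − 30.89) × 1000 = 5670 + (-970) = 4700 ft.
ISA temperature at 4700 ft = 15 − 2 × (4700/1000) = 5.6°C.
ISA deviation = 14 − 5.6 = +8.4°C.
Density altitude = 4700 + 120 × (8.4) = 5708 ft.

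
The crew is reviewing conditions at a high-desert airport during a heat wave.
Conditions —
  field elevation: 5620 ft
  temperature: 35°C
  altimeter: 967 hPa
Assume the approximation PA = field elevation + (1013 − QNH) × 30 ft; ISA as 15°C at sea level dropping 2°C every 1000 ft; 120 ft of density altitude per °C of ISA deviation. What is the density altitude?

Pressure altitude = 5620 + (1013 − 967) × 30 = 5620 + (+1380) = 7000 ft.
ISA temperature at 7000 ft = 15 − 2 × (7000/1000) = 1°C.
ISA deviation = 35 − 1 = +34°C.
Density altitude = 7000 + 120 × (34) = 11080 ft.

11080 ft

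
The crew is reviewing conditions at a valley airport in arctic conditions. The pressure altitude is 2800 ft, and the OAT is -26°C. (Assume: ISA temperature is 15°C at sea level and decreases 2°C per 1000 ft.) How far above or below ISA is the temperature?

ISA temperature at 2800 ft = 15 − 2 × (2800/1000) = 9.4°C.
Deviation = OAT − ISA = -26 − 9.4 = -35.4°C.

ISA-35.4°C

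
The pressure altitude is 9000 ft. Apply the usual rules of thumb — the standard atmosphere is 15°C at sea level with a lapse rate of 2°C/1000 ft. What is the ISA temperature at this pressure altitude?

-3°C

ISA temperature = 15 − 2 × (9000/1000) = 15 − 18 = -3°C.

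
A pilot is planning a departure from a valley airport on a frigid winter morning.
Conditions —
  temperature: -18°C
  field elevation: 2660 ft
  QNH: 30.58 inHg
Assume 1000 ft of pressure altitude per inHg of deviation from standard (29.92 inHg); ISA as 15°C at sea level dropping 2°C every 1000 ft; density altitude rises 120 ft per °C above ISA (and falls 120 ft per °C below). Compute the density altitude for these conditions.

-1480 ft

Pressure altitude = 2660 + (29.92 − 30.58) × 1000 = 2660 + (-660) = 2000 ft.
ISA temperature at 2000 ft = 15 − 2 × (2000/1000) = 11°C.
ISA deviation = -18 − 11 = -29°C.
Density altitude = 2000 + 120 × (-29) = -1480 ft.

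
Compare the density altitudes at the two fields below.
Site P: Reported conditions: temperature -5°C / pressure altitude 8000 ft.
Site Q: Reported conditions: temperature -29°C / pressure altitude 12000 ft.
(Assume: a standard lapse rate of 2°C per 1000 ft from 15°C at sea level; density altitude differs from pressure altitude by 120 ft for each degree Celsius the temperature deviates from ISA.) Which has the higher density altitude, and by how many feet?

Site P: ISA temp = -1°C, deviation -4°C, DA = 8000 + 120 × (-4) = 7520 ft.
Site Q: ISA temp = -9°C, deviation -20°C, DA = 12000 + 120 × (-20) = 9600 ft.
Site Q is higher by 9600 − 7520 = 2080 ft.

Site Q by 2080 ft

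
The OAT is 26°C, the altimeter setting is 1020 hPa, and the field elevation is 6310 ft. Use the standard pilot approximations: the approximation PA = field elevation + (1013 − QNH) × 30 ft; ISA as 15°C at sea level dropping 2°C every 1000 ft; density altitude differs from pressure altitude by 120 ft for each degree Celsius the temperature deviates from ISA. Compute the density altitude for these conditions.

Pressure altitude = 6310 + (1013 − 1020) × 30 = 6310 + (-210) = 6100 ft.
ISA temperature at 6100 ft = 15 − 2 × (6100/1000) = 2.8°C.
ISA deviation = 26 − 2.8 = +23.2°C.
Density altitude = 6100 + 120 × (23.2) = 8884 ft.

8884 ft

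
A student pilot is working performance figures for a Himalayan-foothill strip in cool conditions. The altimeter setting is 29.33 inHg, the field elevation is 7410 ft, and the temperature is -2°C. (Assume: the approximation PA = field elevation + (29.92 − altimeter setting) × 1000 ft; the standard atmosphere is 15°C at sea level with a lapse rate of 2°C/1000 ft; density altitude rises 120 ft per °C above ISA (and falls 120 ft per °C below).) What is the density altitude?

7880 ft

Pressure altitude = 7410 + (29.92 − 29.33) × 1000 = 7410 + (+590) = 8000 ft.
ISA temperature at 8000 ft = 15 − 2 × (8000/1000) = -1°C.
ISA deviation = -2 − (-1) = -1°C.
Density altitude = 8000 + 120 × (-1) = 7880 ft.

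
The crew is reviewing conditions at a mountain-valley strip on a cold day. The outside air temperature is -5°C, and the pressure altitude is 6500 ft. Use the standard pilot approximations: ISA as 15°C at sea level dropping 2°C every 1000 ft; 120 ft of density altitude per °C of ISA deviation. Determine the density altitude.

5660 ft

ISA temperature at 6500 ft = 15 − 2 × (6500/1000) = 2°C.
ISA deviation = -5 − 2 = -7°C.
Density altitude = 6500 + 120 × (-7) = 6500 + (-840) = 5660 ft.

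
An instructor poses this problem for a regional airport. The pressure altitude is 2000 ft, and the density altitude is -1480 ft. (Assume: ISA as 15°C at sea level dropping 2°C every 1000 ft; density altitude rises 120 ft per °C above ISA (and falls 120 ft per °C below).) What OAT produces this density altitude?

-18°C

Density altitude − pressure altitude = -1480 − 2000 = -3480 ft.
At 120 ft/°C that is an ISA deviation of -3480/120 = -29°C.
ISA temperature at 2000 ft = 15 − 2 × (2000/1000) = 11°C.
OAT = ISA + deviation = 11 + (-29) = -18°C.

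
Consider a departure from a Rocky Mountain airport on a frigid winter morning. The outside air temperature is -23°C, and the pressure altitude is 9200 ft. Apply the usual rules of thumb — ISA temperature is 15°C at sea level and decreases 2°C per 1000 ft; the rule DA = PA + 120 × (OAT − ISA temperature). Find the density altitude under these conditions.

ISA temperature at 9200 ft = 15 − 2 × (9200/1000) = -3.4°C.
ISA deviation = -23 − (-3.4) = -19.6°C.
Density altitude = 9200 + 120 × (-19.6) = 9200 + (-2352) = 6848 ft.

6848 ft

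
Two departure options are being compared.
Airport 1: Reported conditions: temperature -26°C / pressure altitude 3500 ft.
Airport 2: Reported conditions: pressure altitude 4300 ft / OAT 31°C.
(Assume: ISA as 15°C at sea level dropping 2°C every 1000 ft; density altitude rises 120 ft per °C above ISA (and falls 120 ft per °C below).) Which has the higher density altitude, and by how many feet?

Airport 2 by 7832 ft

Airport 1: ISA temp = 8°C, deviation -34°C, DA = 3500 + 120 × (-34) = -580 ft.
Airport 2: ISA temp = 6.4°C, deviation +24.6°C, DA = 4300 + 120 × 24.6 = 7252 ft.
Airport 2 is higher by 7252 − (-580) = 7832 ft.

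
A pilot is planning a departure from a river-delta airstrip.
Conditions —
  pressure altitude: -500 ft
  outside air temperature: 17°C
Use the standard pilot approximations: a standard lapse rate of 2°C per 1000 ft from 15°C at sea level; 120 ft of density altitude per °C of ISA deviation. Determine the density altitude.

ISA temperature at -500 ft = 15 − 2 × (-500/1000) = 16°C.
ISA deviation = 17 − 16 = +1°C.
Density altitude = -500 + 120 × (1) = -500 + (+120) = -380 ft.

-380 ft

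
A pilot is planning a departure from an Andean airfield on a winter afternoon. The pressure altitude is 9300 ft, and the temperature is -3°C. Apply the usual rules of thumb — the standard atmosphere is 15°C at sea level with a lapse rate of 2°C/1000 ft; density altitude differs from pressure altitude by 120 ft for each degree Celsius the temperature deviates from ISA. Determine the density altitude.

9372 ft

ISA temperature at 9300 ft = 15 − 2 × (9300/1000) = -3.6°C.
ISA deviation = -3 − (-3.6) = +0.6°C.
Density altitude = 9300 + 120 × (0.6) = 9300 + (+72) = 9372 ft.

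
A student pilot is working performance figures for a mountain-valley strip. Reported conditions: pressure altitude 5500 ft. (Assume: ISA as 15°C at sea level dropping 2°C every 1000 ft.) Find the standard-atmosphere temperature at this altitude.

4°C

ISA temperature = 15 − 2 × (5500/1000) = 15 − 11 = 4°C.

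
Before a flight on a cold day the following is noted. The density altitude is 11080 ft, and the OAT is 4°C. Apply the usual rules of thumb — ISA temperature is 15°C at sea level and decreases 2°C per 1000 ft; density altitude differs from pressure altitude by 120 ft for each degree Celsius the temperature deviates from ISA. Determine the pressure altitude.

10000 ft

DA = PA + 120 × (OAT − (15 − 2·PA/1000)) = PA + 120·OAT − 1800 + 0.24·PA = 1.24·PA + 120·OAT − 1800.
So 1.24·PA = 11080 − 120 × 4 + 1800 = 12400.
PA = 12400 / 1.24 = 10000 ft.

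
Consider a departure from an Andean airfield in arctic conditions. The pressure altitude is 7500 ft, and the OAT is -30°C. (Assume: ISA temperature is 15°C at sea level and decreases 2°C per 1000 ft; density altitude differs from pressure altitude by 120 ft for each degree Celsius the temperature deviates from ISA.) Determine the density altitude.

3900 ft

ISA temperature at 7500 ft = 15 − 2 × (7500/1000) = 0°C.
ISA deviation = -30 − 0 = -30°C.
Density altitude = 7500 + 120 × (-30) = 7500 + (-3600) = 3900 ft.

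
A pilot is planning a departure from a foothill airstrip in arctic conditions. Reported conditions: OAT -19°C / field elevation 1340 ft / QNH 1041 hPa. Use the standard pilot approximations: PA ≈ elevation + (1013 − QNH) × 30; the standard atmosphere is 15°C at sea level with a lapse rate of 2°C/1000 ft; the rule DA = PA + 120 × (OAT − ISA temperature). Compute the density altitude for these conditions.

-3460 ft

Pressure altitude = 1340 + (1013 − 1041) × 30 = 1340 + (-840) = 500 ft.
ISA temperature at 500 ft = 15 − 2 × (500/1000) = 14°C.
ISA deviation = -19 − 14 = -33°C.
Density altitude = 500 + 120 × (-33) = -3460 ft.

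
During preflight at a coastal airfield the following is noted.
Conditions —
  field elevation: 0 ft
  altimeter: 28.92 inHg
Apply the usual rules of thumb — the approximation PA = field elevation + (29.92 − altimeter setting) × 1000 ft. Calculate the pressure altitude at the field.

Pressure correction = (29.92 − 28.92) × 1000 = +1000 ft.
Pressure altitude = 0 + (+1000) = 1000 ft.

1000 ft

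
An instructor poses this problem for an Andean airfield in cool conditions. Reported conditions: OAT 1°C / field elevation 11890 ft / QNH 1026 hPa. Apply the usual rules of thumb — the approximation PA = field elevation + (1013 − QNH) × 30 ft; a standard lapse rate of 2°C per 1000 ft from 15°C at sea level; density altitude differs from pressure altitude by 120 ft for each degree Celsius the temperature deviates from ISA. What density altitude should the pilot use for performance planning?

Pressure altitude = 11890 + (1013 − 1026) × 30 = 11890 + (-390) = 11500 ft.
ISA temperature at 11500 ft = 15 − 2 × (11500/1000) = -8°C.
ISA deviation = 1 − (-8) = +9°C.
Density altitude = 11500 + 120 × (9) = 12580 ft.

12580 ft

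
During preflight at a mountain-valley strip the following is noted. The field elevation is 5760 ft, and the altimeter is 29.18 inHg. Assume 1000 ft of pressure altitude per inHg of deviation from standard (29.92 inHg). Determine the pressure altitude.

6500 ft

Pressure correction = (29.92 − 29.18) × 1000 = +740 ft.
Pressure altitude = 5760 + (+740) = 6500 ft.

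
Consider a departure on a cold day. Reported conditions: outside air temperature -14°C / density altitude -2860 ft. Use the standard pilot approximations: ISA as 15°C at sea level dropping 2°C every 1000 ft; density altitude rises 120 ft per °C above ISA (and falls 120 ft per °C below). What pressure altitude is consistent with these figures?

500 ft

DA = PA + 120 × (OAT − (15 − 2·PA/1000)) = PA + 120·OAT − 1800 + 0.24·PA = 1.24·PA + 120·OAT − 1800.
So 1.24·PA = -2860 − 120 × (-14) + 1800 = 620.
PA = 620 / 1.24 = 500 ft.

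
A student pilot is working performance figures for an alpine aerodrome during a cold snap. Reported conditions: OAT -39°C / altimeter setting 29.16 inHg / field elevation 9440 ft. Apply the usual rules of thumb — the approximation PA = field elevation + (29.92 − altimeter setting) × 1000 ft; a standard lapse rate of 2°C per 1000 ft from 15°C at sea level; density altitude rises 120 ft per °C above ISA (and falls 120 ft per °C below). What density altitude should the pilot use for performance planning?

Pressure altitude = 9440 + (29.92 − 29.16) × 1000 = 9440 + (+760) = 10200 ft.
ISA temperature at 10200 ft = 15 − 2 × (10200/1000) = -5.4°C.
ISA deviation = -39 − (-5.4) = -33.6°C.
Density altitude = 10200 + 120 × (-33.6) = 6168 ft.

6168 ft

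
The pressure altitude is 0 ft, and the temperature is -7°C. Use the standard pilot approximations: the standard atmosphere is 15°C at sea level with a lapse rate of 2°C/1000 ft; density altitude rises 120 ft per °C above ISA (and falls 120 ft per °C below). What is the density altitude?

-2640 ft

ISA temperature at 0 ft = 15 − 2 × (0/1000) = 15°C.
ISA deviation = -7 − 15 = -22°C.
Density altitude = 0 + 120 × (-22) = 0 + (-2640) = -2640 ft.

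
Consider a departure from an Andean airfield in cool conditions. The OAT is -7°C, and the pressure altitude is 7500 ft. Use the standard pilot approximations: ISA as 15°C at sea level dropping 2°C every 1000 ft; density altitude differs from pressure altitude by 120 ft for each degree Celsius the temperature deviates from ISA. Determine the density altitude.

6660 ft

ISA temperature at 7500 ft = 15 − 2 × (7500/1000) = 0°C.
ISA deviation = -7 − 0 = -7°C.
Density altitude = 7500 + 120 × (-7) = 7500 + (-840) = 6660 ft.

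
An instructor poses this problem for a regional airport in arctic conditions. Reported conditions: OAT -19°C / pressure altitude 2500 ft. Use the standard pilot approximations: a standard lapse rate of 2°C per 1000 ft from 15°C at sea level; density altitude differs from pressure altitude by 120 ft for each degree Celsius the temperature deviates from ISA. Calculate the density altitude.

-980 ft

ISA temperature at 2500 ft = 15 − 2 × (2500/1000) = 10°C.
ISA deviation = -19 − 10 = -29°C.
Density altitude = 2500 + 120 × (-29) = 2500 + (-3480) = -980 ft.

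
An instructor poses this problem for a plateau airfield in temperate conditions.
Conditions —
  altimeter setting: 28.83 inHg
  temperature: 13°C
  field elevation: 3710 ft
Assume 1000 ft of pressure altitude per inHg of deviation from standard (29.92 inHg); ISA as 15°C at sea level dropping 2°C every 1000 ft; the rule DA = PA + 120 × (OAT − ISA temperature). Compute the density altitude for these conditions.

Pressure altitude = 3710 + (29.92 − 28.83) × 1000 = 3710 + (+1090) = 4800 ft.
ISA temperature at 4800 ft = 15 − 2 × (4800/1000) = 5.4°C.
ISA deviation = 13 − 5.4 = +7.6°C.
Density altitude = 4800 + 120 × (7.6) = 5712 ft.

5712 ft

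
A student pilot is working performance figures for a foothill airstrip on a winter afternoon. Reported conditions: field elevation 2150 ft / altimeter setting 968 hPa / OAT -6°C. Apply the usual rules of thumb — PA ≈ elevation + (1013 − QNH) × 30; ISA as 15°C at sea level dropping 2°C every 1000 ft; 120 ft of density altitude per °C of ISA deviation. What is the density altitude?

Pressure altitude = 2150 + (1013 − 968) × 30 = 2150 + (+1350) = 3500 ft.
ISA temperature at 3500 ft = 15 − 2 × (3500/1000) = 8°C.
ISA deviation = -6 − 8 = -14°C.
Density altitude = 3500 + 120 × (-14) = 1820 ft.

1820 ft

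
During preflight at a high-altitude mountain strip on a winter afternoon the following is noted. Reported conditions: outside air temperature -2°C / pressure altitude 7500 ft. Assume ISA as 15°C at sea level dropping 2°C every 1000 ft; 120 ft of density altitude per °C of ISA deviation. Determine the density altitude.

7260 ft

ISA temperature at 7500 ft = 15 − 2 × (7500/1000) = 0°C.
ISA deviation = -2 − 0 = -2°C.
Density altitude = 7500 + 120 × (-2) = 7500 + (-240) = 7260 ft.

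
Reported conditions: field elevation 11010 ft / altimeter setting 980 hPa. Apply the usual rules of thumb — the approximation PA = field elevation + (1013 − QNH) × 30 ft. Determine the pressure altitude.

Pressure correction = (1013 − 980) × 30 = +990 ft.
Pressure altitude = 11010 + (+990) = 12000 ft.

12000 ft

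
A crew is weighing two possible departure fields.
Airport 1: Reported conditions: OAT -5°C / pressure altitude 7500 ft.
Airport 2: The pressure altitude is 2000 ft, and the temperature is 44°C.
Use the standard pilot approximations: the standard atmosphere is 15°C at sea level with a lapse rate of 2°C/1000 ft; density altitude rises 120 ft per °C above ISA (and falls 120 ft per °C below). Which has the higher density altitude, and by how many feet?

Airport 1: ISA temp = 0°C, deviation -5°C, DA = 7500 + 120 × (-5) = 6900 ft.
Airport 2: ISA temp = 11°C, deviation +33°C, DA = 2000 + 120 × 33 = 5960 ft.
Airport 1 is higher by 6900 − 5960 = 940 ft.

Airport 1 by 940 ft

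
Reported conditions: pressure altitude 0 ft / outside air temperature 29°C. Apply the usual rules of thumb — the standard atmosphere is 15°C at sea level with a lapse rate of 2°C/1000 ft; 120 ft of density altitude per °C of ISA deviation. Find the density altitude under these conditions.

1680 ft

ISA temperature at 0 ft = 15 − 2 × (0/1000) = 15°C.
ISA deviation = 29 − 15 = +14°C.
Density altitude = 0 + 120 × (14) = 0 + (+1680) = 1680 ft.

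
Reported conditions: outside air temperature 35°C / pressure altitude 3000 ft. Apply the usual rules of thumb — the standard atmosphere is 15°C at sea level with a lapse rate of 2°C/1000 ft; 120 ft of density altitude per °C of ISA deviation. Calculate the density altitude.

ISA temperature at 3000 ft = 15 − 2 × (3000/1000) = 9°C.
ISA deviation = 35 − 9 = +26°C.
Density altitude = 3000 + 120 × (26) = 3000 + (+3120) = 6120 ft.

6120 ft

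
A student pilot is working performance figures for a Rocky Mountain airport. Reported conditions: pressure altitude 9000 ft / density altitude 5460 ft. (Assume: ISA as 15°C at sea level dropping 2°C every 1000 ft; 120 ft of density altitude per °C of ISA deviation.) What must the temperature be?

-32.5°C

Density altitude − pressure altitude = 5460 − 9000 = -3540 ft.
At 120 ft/°C that is an ISA deviation of -3540/120 = -29.5°C.
ISA temperature at 9000 ft = 15 − 2 × (9000/1000) = -3°C.
OAT = ISA + deviation = -3 + (-29.5) = -32.5°C.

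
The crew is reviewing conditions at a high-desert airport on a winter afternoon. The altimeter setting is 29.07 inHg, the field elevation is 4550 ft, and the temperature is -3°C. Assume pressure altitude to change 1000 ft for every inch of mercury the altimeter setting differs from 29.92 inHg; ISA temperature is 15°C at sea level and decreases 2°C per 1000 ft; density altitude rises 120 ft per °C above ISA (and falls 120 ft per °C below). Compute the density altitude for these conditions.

4536 ft

Pressure altitude = 4550 + (29.92 − 29.07) × 1000 = 4550 + (+850) = 5400 ft.
ISA temperature at 5400 ft = 15 − 2 × (5400/1000) = 4.2°C.
ISA deviation = -3 − 4.2 = -7.2°C.
Density altitude = 5400 + 120 × (-7.2) = 4536 ft.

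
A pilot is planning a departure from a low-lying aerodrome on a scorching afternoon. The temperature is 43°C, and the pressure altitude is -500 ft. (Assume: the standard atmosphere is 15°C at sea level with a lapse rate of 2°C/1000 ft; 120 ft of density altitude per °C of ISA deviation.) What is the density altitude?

2740 ft

ISA temperature at -500 ft = 15 − 2 × (-500/1000) = 16°C.
ISA deviation = 43 − 16 = +27°C.
Density altitude = -500 + 120 × (27) = -500 + (+3240) = 2740 ft.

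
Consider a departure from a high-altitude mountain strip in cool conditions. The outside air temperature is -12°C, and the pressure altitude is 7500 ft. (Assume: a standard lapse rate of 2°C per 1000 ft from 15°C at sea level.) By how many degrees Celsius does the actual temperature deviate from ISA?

ISA temperature at 7500 ft = 15 − 2 × (7500/1000) = 0°C.
Deviation = OAT − ISA = -12 − 0 = -12°C.

ISA-12°C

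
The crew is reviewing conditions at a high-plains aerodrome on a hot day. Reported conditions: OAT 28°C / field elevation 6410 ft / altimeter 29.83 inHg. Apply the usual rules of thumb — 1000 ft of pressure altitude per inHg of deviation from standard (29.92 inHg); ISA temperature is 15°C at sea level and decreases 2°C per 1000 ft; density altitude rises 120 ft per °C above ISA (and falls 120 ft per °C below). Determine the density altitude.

Pressure altitude = 6410 + (29.92 − 29.83) × 1000 = 6410 + (+90) = 6500 ft.
ISA temperature at 6500 ft = 15 − 2 × (6500/1000) = 2°C.
ISA deviation = 28 − 2 = +26°C.
Density altitude = 6500 + 120 × (26) = 9620 ft.

9620 ft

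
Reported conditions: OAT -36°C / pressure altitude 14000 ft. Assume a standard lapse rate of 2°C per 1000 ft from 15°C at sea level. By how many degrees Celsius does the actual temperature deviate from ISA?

ISA temperature at 14000 ft = 15 − 2 × (14000/1000) = -13°C.
Deviation = OAT − ISA = -36 − (-13) = -23°C.

ISA-23°C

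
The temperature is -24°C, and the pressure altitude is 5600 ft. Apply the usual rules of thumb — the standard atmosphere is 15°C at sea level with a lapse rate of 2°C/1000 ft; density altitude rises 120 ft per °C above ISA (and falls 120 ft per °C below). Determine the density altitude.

2264 ft

ISA temperature at 5600 ft = 15 − 2 × (5600/1000) = 3.8°C.
ISA deviation = -24 − 3.8 = -27.8°C.
Density altitude = 5600 + 120 × (-27.8) = 5600 + (-3336) = 2264 ft.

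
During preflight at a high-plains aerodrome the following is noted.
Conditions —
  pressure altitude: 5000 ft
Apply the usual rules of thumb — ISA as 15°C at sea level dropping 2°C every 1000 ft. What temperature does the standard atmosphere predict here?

ISA temperature = 15 − 2 × (5000/1000) = 15 − 10 = 5°C.

5°C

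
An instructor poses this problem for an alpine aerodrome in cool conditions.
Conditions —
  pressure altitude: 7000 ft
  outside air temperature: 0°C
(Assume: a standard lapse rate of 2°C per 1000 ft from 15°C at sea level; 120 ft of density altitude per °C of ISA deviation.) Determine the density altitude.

6880 ft

ISA temperature at 7000 ft = 15 − 2 × (7000/1000) = 1°C.
ISA deviation = 0 − 1 = -1°C.
Density altitude = 7000 + 120 × (-1) = 7000 + (-120) = 6880 ft.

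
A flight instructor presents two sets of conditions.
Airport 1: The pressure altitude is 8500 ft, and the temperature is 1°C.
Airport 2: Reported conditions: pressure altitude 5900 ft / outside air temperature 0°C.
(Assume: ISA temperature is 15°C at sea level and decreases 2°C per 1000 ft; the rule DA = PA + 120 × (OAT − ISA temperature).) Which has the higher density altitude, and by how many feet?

Airport 1 by 3344 ft

Airport 1: ISA temp = -2°C, deviation +3°C, DA = 8500 + 120 × 3 = 8860 ft.
Airport 2: ISA temp = 3.2°C, deviation -3.2°C, DA = 5900 + 120 × (-3.2) = 5516 ft.
Airport 1 is higher by 8860 − 5516 = 3344 ft.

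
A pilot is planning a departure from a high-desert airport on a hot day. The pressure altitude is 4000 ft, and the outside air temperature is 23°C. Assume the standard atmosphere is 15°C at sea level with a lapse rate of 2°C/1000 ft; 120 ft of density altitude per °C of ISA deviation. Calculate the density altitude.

ISA temperature at 4000 ft = 15 − 2 × (4000/1000) = 7°C.
ISA deviation = 23 − 7 = +16°C.
Density altitude = 4000 + 120 × (16) = 4000 + (+1920) = 5920 ft.

5920 ft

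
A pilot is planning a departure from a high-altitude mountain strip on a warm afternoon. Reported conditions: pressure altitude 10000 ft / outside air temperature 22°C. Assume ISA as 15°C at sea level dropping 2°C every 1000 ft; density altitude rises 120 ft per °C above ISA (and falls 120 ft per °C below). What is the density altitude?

13240 ft

ISA temperature at 10000 ft = 15 − 2 × (10000/1000) = -5°C.
ISA deviation = 22 − (-5) = +27°C.
Density altitude = 10000 + 120 × (27) = 10000 + (+3240) = 13240 ft.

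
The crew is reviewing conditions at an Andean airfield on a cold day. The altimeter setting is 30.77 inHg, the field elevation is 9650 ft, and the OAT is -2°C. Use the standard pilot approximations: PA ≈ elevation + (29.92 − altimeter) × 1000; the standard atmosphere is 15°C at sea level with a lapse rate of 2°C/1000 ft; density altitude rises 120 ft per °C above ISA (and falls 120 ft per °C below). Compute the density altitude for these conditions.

Pressure altitude = 9650 + (29.92 − 30.77) × 1000 = 9650 + (-850) = 8800 ft.
ISA temperature at 8800 ft = 15 − 2 × (8800/1000) = -2.6°C.
ISA deviation = -2 − (-2.6) = +0.6°C.
Density altitude = 8800 + 120 × (0.6) = 8872 ft.

8872 ft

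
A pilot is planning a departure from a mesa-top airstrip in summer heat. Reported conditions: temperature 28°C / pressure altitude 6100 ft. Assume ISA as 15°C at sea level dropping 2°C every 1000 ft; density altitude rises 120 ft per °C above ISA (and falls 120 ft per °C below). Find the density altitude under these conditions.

ISA temperature at 6100 ft = 15 − 2 × (6100/1000) = 2.8°C.
ISA deviation = 28 − 2.8 = +25.2°C.
Density altitude = 6100 + 120 × (25.2) = 6100 + (+3024) = 9124 ft.

9124 ft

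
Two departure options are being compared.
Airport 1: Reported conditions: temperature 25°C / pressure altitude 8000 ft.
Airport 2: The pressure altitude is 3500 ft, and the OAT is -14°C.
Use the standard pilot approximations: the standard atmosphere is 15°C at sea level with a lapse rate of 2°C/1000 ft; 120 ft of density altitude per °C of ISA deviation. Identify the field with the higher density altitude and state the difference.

Airport 1: ISA temp = -1°C, deviation +26°C, DA = 8000 + 120 × 26 = 11120 ft.
Airport 2: ISA temp = 8°C, deviation -22°C, DA = 3500 + 120 × (-22) = 860 ft.
Airport 1 is higher by 11120 − 860 = 10260 ft.

Airport 1 by 10260 ft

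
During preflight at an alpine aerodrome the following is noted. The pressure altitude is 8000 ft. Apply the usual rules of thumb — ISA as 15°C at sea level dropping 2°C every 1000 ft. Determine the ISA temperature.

ISA temperature = 15 − 2 × (8000/1000) = 15 − 16 = -1°C.

-1°C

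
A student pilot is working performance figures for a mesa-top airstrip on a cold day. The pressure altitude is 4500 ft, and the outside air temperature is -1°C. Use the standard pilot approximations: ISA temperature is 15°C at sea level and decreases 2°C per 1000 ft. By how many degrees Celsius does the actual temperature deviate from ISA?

ISA-7°C

ISA temperature at 4500 ft = 15 − 2 × (4500/1000) = 6°C.
Deviation = OAT − ISA = -1 − 6 = -7°C.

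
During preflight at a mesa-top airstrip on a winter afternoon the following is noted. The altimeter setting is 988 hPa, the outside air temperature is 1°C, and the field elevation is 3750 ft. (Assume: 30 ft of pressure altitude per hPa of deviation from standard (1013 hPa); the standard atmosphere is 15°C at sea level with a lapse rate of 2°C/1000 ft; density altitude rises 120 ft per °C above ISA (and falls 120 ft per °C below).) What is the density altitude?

Pressure altitude = 3750 + (1013 − 988) × 30 = 3750 + (+750) = 4500 ft.
ISA temperature at 4500 ft = 15 − 2 × (4500/1000) = 6°C.
ISA deviation = 1 − 6 = -5°C.
Density altitude = 4500 + 120 × (-5) = 3900 ft.

3900 ft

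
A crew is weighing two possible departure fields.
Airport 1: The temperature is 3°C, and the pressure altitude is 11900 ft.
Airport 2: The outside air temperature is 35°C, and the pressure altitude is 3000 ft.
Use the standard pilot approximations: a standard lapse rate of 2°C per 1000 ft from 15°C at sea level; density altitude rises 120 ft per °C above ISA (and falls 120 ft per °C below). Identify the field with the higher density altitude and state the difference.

Airport 1: ISA temp = -8.8°C, deviation +11.8°C, DA = 11900 + 120 × 11.8 = 13316 ft.
Airport 2: ISA temp = 9°C, deviation +26°C, DA = 3000 + 120 × 26 = 6120 ft.
Airport 1 is higher by 13316 − 6120 = 7196 ft.

Airport 1 by 7196 ft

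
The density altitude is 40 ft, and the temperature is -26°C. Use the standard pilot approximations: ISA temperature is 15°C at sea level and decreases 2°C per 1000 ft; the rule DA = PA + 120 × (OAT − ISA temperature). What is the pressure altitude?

4000 ft

DA = PA + 120 × (OAT − (15 − 2·PA/1000)) = PA + 120·OAT − 1800 + 0.24·PA = 1.24·PA + 120·OAT − 1800.
So 1.24·PA = 40 − 120 × (-26) + 1800 = 4960.
PA = 4960 / 1.24 = 4000 ft.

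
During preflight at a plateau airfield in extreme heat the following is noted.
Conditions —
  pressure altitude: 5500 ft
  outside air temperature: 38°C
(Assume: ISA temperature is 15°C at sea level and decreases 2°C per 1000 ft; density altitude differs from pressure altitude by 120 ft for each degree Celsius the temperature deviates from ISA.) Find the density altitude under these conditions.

9580 ft

ISA temperature at 5500 ft = 15 − 2 × (5500/1000) = 4°C.
ISA deviation = 38 − 4 = +34°C.
Density altitude = 5500 + 120 × (34) = 5500 + (+4080) = 9580 ft.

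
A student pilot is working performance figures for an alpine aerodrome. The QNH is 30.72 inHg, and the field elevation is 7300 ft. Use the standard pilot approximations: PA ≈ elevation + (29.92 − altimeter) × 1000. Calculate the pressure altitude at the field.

6500 ft

Pressure correction = (29.92 − 30.72) × 1000 = -800 ft.
Pressure altitude = 7300 + (-800) = 6500 ft.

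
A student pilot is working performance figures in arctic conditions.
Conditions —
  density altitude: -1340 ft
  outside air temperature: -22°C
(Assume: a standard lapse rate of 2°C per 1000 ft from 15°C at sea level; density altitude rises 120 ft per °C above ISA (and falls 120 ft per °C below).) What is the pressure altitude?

2500 ft

DA = PA + 120 × (OAT − (15 − 2·PA/1000)) = PA + 120·OAT − 1800 + 0.24·PA = 1.24·PA + 120·OAT − 1800.
So 1.24·PA = -1340 − 120 × (-22) + 1800 = 3100.
PA = 3100 / 1.24 = 2500 ft.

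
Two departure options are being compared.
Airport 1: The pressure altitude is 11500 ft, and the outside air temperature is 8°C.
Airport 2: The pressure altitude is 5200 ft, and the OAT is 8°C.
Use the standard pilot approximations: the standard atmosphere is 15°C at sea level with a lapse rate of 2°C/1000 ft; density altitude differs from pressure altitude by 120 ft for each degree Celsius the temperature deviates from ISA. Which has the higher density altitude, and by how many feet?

Airport 1 by 7812 ft

Airport 1: ISA temp = -8°C, deviation +16°C, DA = 11500 + 120 × 16 = 13420 ft.
Airport 2: ISA temp = 4.6°C, deviation +3.4°C, DA = 5200 + 120 × 3.4 = 5608 ft.
Airport 1 is higher by 13420 − 5608 = 7812 ft.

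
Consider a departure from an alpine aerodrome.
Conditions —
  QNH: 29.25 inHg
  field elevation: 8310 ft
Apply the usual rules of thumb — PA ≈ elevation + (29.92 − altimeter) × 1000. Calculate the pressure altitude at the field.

Pressure correction = (29.92 − 29.25) × 1000 = +670 ft.
Pressure altitude = 8310 + (+670) = 8980 ft.

8980 ft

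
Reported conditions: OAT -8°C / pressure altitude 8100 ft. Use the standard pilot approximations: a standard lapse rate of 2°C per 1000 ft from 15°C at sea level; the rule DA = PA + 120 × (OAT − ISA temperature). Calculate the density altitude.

ISA temperature at 8100 ft = 15 − 2 × (8100/1000) = -1.2°C.
ISA deviation = -8 − (-1.2) = -6.8°C.
Density altitude = 8100 + 120 × (-6.8) = 8100 + (-816) = 7284 ft.

7284 ft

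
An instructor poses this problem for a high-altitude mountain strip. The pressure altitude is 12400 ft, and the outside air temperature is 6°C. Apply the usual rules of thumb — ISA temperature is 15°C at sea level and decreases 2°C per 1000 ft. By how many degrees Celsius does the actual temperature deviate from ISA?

ISA temperature at 12400 ft = 15 − 2 × (12400/1000) = -9.8°C.
Deviation = OAT − ISA = 6 − (-9.8) = +15.8°C.

ISA+15.8°C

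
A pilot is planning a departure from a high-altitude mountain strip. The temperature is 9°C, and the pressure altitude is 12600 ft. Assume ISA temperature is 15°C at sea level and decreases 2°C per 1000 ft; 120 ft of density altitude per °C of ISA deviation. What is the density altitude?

ISA temperature at 12600 ft = 15 − 2 × (12600/1000) = -10.2°C.
ISA deviation = 9 − (-10.2) = +19.2°C.
Density altitude = 12600 + 120 × (19.2) = 12600 + (+2304) = 14904 ft.

14904 ft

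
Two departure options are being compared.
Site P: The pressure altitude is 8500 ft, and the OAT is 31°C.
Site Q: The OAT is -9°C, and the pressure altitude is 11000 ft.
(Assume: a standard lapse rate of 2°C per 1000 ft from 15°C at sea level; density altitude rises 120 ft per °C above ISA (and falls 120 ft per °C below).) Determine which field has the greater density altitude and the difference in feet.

Site P by 1700 ft

Site P: ISA temp = -2°C, deviation +33°C, DA = 8500 + 120 × 33 = 12460 ft.
Site Q: ISA temp = -7°C, deviation -2°C, DA = 11000 + 120 × (-2) = 10760 ft.
Site P is higher by 12460 − 10760 = 1700 ft.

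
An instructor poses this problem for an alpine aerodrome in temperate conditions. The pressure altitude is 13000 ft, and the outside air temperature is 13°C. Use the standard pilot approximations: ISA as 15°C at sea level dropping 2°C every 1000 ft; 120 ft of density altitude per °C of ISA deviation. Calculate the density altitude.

ISA temperature at 13000 ft = 15 − 2 × (13000/1000) = -11°C.
ISA deviation = 13 − (-11) = +24°C.
Density altitude = 13000 + 120 × (24) = 13000 + (+2880) = 15880 ft.

15880 ft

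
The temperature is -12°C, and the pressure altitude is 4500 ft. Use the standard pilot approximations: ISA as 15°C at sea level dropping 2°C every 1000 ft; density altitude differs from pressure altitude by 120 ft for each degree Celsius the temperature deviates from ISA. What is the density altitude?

2340 ft

ISA temperature at 4500 ft = 15 − 2 × (4500/1000) = 6°C.
ISA deviation = -12 − 6 = -18°C.
Density altitude = 4500 + 120 × (-18) = 4500 + (-2160) = 2340 ft.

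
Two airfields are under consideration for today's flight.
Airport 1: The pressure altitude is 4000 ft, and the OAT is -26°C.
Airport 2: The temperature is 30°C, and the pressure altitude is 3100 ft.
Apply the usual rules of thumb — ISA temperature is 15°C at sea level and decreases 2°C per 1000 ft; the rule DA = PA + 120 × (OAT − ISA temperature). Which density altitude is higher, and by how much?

Airport 1: ISA temp = 7°C, deviation -33°C, DA = 4000 + 120 × (-33) = 40 ft.
Airport 2: ISA temp = 8.8°C, deviation +21.2°C, DA = 3100 + 120 × 21.2 = 5644 ft.
Airport 2 is higher by 5644 − 40 = 5604 ft.

Airport 2 by 5604 ft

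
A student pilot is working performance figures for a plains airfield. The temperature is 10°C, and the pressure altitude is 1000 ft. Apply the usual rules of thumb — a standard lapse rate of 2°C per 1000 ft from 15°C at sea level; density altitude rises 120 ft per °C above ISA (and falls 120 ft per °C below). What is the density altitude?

ISA temperature at 1000 ft = 15 − 2 × (1000/1000) = 13°C.
ISA deviation = 10 − 13 = -3°C.
Density altitude = 1000 + 120 × (-3) = 1000 + (-360) = 640 ft.

640 ft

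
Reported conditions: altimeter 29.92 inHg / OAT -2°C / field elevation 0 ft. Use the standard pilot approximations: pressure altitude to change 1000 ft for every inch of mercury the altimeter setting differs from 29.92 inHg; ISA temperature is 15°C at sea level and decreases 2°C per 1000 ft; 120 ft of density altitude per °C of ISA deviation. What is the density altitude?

-2040 ft

Pressure altitude = 0 + (29.92 − 29.92) × 1000 = 0 + (0) = 0 ft.
ISA temperature at 0 ft = 15 − 2 × (0/1000) = 15°C.
ISA deviation = -2 − 15 = -17°C.
Density altitude = 0 + 120 × (-17) = -2040 ft.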